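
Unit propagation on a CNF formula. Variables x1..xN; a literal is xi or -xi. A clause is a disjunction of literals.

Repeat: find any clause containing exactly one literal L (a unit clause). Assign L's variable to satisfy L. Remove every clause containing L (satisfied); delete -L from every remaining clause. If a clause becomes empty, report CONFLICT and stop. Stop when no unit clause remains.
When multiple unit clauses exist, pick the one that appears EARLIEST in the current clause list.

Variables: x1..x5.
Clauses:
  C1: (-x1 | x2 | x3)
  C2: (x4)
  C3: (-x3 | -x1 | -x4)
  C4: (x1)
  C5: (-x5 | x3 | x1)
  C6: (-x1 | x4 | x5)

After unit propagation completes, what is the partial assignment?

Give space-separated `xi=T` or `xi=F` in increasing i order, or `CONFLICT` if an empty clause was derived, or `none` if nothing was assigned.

unit clause [4] forces x4=T; simplify:
  drop -4 from [-3, -1, -4] -> [-3, -1]
  satisfied 2 clause(s); 4 remain; assigned so far: [4]
unit clause [1] forces x1=T; simplify:
  drop -1 from [-1, 2, 3] -> [2, 3]
  drop -1 from [-3, -1] -> [-3]
  satisfied 2 clause(s); 2 remain; assigned so far: [1, 4]
unit clause [-3] forces x3=F; simplify:
  drop 3 from [2, 3] -> [2]
  satisfied 1 clause(s); 1 remain; assigned so far: [1, 3, 4]
unit clause [2] forces x2=T; simplify:
  satisfied 1 clause(s); 0 remain; assigned so far: [1, 2, 3, 4]

Answer: x1=T x2=T x3=F x4=T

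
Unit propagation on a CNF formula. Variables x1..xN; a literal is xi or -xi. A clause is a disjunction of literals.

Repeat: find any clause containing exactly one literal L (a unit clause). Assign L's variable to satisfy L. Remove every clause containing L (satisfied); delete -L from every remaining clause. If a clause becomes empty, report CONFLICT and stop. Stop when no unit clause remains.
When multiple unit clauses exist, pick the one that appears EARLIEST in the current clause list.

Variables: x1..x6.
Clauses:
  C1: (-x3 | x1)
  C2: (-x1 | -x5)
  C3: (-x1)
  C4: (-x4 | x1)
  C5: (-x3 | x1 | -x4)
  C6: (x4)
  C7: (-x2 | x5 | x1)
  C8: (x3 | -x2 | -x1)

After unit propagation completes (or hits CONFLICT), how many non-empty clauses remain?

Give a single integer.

Answer: 1

Derivation:
unit clause [-1] forces x1=F; simplify:
  drop 1 from [-3, 1] -> [-3]
  drop 1 from [-4, 1] -> [-4]
  drop 1 from [-3, 1, -4] -> [-3, -4]
  drop 1 from [-2, 5, 1] -> [-2, 5]
  satisfied 3 clause(s); 5 remain; assigned so far: [1]
unit clause [-3] forces x3=F; simplify:
  satisfied 2 clause(s); 3 remain; assigned so far: [1, 3]
unit clause [-4] forces x4=F; simplify:
  drop 4 from [4] -> [] (empty!)
  satisfied 1 clause(s); 2 remain; assigned so far: [1, 3, 4]
CONFLICT (empty clause)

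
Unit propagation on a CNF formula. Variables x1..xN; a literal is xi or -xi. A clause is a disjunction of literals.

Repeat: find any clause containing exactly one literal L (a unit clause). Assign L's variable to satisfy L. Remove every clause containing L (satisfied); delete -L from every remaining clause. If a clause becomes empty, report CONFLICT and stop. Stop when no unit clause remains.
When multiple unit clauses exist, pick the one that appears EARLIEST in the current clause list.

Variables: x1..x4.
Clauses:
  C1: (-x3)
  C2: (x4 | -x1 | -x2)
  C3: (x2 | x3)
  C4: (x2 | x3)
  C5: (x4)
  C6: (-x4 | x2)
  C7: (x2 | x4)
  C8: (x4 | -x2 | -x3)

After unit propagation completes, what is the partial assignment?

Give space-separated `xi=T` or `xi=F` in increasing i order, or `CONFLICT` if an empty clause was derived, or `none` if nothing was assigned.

Answer: x2=T x3=F x4=T

Derivation:
unit clause [-3] forces x3=F; simplify:
  drop 3 from [2, 3] -> [2]
  drop 3 from [2, 3] -> [2]
  satisfied 2 clause(s); 6 remain; assigned so far: [3]
unit clause [2] forces x2=T; simplify:
  drop -2 from [4, -1, -2] -> [4, -1]
  satisfied 4 clause(s); 2 remain; assigned so far: [2, 3]
unit clause [4] forces x4=T; simplify:
  satisfied 2 clause(s); 0 remain; assigned so far: [2, 3, 4]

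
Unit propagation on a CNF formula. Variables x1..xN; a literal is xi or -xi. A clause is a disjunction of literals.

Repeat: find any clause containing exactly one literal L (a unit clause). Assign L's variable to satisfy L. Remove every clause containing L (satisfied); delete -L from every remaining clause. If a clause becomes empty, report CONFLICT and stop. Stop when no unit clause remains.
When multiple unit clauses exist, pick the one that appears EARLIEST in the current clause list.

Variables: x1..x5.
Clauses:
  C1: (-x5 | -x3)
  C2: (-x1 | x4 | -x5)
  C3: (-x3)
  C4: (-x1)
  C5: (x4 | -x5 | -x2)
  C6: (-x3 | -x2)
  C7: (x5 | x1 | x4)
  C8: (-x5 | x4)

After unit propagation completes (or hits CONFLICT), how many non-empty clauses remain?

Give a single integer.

Answer: 3

Derivation:
unit clause [-3] forces x3=F; simplify:
  satisfied 3 clause(s); 5 remain; assigned so far: [3]
unit clause [-1] forces x1=F; simplify:
  drop 1 from [5, 1, 4] -> [5, 4]
  satisfied 2 clause(s); 3 remain; assigned so far: [1, 3]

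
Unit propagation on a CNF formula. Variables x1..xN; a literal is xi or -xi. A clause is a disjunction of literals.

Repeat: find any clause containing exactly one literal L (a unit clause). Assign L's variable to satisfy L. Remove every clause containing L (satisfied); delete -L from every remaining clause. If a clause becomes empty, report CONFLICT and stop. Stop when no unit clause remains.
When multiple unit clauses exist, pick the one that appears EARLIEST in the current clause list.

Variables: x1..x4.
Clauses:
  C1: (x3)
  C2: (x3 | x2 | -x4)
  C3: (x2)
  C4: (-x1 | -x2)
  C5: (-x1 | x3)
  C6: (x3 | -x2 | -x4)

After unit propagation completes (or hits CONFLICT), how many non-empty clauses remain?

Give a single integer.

unit clause [3] forces x3=T; simplify:
  satisfied 4 clause(s); 2 remain; assigned so far: [3]
unit clause [2] forces x2=T; simplify:
  drop -2 from [-1, -2] -> [-1]
  satisfied 1 clause(s); 1 remain; assigned so far: [2, 3]
unit clause [-1] forces x1=F; simplify:
  satisfied 1 clause(s); 0 remain; assigned so far: [1, 2, 3]

Answer: 0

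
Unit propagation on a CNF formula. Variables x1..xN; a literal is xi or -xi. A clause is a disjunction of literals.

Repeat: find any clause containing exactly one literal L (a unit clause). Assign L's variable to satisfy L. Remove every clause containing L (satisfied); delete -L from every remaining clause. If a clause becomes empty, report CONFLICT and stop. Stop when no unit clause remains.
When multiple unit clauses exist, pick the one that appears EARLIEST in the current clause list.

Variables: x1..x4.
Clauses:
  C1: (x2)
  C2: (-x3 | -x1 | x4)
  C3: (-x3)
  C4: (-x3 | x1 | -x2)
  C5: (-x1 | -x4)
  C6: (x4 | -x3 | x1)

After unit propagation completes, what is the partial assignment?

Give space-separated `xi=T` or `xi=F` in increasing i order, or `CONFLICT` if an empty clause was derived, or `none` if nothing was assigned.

unit clause [2] forces x2=T; simplify:
  drop -2 from [-3, 1, -2] -> [-3, 1]
  satisfied 1 clause(s); 5 remain; assigned so far: [2]
unit clause [-3] forces x3=F; simplify:
  satisfied 4 clause(s); 1 remain; assigned so far: [2, 3]

Answer: x2=T x3=F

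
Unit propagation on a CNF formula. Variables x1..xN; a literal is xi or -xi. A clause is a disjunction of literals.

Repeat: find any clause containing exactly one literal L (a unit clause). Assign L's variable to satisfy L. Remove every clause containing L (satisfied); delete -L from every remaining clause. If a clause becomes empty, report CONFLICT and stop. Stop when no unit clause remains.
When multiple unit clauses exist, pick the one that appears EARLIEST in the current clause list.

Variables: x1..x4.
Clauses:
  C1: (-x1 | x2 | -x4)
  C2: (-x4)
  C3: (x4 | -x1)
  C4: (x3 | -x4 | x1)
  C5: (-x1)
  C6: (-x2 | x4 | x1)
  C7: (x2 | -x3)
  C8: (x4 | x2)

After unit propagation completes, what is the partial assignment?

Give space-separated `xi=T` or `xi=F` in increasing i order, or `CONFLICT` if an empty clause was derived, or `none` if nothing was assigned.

unit clause [-4] forces x4=F; simplify:
  drop 4 from [4, -1] -> [-1]
  drop 4 from [-2, 4, 1] -> [-2, 1]
  drop 4 from [4, 2] -> [2]
  satisfied 3 clause(s); 5 remain; assigned so far: [4]
unit clause [-1] forces x1=F; simplify:
  drop 1 from [-2, 1] -> [-2]
  satisfied 2 clause(s); 3 remain; assigned so far: [1, 4]
unit clause [-2] forces x2=F; simplify:
  drop 2 from [2, -3] -> [-3]
  drop 2 from [2] -> [] (empty!)
  satisfied 1 clause(s); 2 remain; assigned so far: [1, 2, 4]
CONFLICT (empty clause)

Answer: CONFLICT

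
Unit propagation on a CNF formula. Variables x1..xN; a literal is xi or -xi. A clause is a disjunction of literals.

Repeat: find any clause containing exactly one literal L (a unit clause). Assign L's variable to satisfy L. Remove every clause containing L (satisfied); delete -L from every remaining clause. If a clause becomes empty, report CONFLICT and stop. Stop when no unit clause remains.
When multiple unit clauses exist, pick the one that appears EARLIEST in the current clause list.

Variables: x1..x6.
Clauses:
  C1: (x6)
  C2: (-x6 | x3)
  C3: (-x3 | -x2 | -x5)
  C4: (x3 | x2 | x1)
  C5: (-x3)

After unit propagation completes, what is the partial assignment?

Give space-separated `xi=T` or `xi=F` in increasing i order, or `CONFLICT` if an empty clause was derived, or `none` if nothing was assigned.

unit clause [6] forces x6=T; simplify:
  drop -6 from [-6, 3] -> [3]
  satisfied 1 clause(s); 4 remain; assigned so far: [6]
unit clause [3] forces x3=T; simplify:
  drop -3 from [-3, -2, -5] -> [-2, -5]
  drop -3 from [-3] -> [] (empty!)
  satisfied 2 clause(s); 2 remain; assigned so far: [3, 6]
CONFLICT (empty clause)

Answer: CONFLICT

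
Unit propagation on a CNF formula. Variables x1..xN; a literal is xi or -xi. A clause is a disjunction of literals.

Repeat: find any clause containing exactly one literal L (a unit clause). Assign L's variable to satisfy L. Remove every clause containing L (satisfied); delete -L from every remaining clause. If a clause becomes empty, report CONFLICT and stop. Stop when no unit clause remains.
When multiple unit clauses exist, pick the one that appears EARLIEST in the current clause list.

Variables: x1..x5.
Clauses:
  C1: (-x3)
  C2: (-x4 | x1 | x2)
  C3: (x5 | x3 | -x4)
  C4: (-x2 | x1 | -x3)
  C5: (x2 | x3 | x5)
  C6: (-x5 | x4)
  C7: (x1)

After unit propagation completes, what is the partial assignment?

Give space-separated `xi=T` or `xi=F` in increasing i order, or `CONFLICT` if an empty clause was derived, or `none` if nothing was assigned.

Answer: x1=T x3=F

Derivation:
unit clause [-3] forces x3=F; simplify:
  drop 3 from [5, 3, -4] -> [5, -4]
  drop 3 from [2, 3, 5] -> [2, 5]
  satisfied 2 clause(s); 5 remain; assigned so far: [3]
unit clause [1] forces x1=T; simplify:
  satisfied 2 clause(s); 3 remain; assigned so far: [1, 3]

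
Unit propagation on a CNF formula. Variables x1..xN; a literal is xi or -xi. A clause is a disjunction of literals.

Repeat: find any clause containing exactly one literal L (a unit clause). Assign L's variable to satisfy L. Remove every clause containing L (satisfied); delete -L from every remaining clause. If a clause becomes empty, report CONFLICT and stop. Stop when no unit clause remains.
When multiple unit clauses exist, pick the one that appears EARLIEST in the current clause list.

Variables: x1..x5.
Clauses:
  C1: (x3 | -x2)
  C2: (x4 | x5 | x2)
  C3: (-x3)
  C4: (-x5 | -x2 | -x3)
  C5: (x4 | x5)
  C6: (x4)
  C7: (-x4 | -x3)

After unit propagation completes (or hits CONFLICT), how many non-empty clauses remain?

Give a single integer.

Answer: 0

Derivation:
unit clause [-3] forces x3=F; simplify:
  drop 3 from [3, -2] -> [-2]
  satisfied 3 clause(s); 4 remain; assigned so far: [3]
unit clause [-2] forces x2=F; simplify:
  drop 2 from [4, 5, 2] -> [4, 5]
  satisfied 1 clause(s); 3 remain; assigned so far: [2, 3]
unit clause [4] forces x4=T; simplify:
  satisfied 3 clause(s); 0 remain; assigned so far: [2, 3, 4]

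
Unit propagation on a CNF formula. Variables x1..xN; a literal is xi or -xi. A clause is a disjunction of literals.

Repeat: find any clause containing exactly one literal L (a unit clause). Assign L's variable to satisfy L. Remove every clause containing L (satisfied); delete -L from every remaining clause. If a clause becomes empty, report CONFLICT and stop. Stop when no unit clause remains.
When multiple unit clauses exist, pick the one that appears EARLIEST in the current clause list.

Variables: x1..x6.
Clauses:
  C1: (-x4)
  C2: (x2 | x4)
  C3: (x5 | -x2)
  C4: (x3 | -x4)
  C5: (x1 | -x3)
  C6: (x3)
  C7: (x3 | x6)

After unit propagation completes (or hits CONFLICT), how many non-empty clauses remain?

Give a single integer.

Answer: 0

Derivation:
unit clause [-4] forces x4=F; simplify:
  drop 4 from [2, 4] -> [2]
  satisfied 2 clause(s); 5 remain; assigned so far: [4]
unit clause [2] forces x2=T; simplify:
  drop -2 from [5, -2] -> [5]
  satisfied 1 clause(s); 4 remain; assigned so far: [2, 4]
unit clause [5] forces x5=T; simplify:
  satisfied 1 clause(s); 3 remain; assigned so far: [2, 4, 5]
unit clause [3] forces x3=T; simplify:
  drop -3 from [1, -3] -> [1]
  satisfied 2 clause(s); 1 remain; assigned so far: [2, 3, 4, 5]
unit clause [1] forces x1=T; simplify:
  satisfied 1 clause(s); 0 remain; assigned so far: [1, 2, 3, 4, 5]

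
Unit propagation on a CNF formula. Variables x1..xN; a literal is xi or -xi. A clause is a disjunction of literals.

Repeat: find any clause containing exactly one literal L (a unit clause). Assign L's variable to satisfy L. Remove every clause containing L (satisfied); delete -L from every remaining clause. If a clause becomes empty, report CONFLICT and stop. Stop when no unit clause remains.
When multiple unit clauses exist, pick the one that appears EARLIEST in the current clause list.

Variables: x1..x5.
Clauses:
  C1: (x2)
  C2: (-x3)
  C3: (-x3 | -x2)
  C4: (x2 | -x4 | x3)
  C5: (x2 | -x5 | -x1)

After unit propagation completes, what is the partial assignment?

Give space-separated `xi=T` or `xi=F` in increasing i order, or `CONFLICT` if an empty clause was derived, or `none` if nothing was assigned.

unit clause [2] forces x2=T; simplify:
  drop -2 from [-3, -2] -> [-3]
  satisfied 3 clause(s); 2 remain; assigned so far: [2]
unit clause [-3] forces x3=F; simplify:
  satisfied 2 clause(s); 0 remain; assigned so far: [2, 3]

Answer: x2=T x3=F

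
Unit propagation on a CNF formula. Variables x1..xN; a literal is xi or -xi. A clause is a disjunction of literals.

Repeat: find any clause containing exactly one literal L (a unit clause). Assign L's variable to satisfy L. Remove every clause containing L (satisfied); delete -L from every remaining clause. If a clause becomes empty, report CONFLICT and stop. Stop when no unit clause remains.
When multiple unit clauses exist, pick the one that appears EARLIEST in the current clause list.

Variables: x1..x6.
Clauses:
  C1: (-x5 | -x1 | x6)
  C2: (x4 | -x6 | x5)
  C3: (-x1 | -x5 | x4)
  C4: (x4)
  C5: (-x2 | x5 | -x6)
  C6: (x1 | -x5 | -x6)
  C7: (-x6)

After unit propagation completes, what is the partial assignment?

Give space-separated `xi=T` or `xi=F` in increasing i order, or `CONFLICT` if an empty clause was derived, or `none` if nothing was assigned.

unit clause [4] forces x4=T; simplify:
  satisfied 3 clause(s); 4 remain; assigned so far: [4]
unit clause [-6] forces x6=F; simplify:
  drop 6 from [-5, -1, 6] -> [-5, -1]
  satisfied 3 clause(s); 1 remain; assigned so far: [4, 6]

Answer: x4=T x6=F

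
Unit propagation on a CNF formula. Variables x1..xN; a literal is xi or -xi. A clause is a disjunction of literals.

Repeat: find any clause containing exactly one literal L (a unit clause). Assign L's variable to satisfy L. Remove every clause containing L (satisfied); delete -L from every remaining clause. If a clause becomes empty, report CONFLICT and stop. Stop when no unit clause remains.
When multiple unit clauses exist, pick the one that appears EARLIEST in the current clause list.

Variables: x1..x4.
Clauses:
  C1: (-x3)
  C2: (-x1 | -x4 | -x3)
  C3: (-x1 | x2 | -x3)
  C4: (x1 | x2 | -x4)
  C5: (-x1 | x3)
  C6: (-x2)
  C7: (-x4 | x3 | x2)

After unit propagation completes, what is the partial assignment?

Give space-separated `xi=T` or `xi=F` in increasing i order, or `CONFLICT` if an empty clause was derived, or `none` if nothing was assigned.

unit clause [-3] forces x3=F; simplify:
  drop 3 from [-1, 3] -> [-1]
  drop 3 from [-4, 3, 2] -> [-4, 2]
  satisfied 3 clause(s); 4 remain; assigned so far: [3]
unit clause [-1] forces x1=F; simplify:
  drop 1 from [1, 2, -4] -> [2, -4]
  satisfied 1 clause(s); 3 remain; assigned so far: [1, 3]
unit clause [-2] forces x2=F; simplify:
  drop 2 from [2, -4] -> [-4]
  drop 2 from [-4, 2] -> [-4]
  satisfied 1 clause(s); 2 remain; assigned so far: [1, 2, 3]
unit clause [-4] forces x4=F; simplify:
  satisfied 2 clause(s); 0 remain; assigned so far: [1, 2, 3, 4]

Answer: x1=F x2=F x3=F x4=F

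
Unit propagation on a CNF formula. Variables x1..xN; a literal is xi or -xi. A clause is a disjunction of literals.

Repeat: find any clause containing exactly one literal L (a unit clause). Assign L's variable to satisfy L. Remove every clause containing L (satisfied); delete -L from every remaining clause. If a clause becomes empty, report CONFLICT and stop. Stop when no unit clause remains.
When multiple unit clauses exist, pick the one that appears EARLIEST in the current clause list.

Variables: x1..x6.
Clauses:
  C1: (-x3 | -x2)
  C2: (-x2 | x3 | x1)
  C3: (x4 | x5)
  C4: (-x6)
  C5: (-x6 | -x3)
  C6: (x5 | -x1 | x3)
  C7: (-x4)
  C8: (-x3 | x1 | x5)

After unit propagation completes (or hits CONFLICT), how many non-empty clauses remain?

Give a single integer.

Answer: 2

Derivation:
unit clause [-6] forces x6=F; simplify:
  satisfied 2 clause(s); 6 remain; assigned so far: [6]
unit clause [-4] forces x4=F; simplify:
  drop 4 from [4, 5] -> [5]
  satisfied 1 clause(s); 5 remain; assigned so far: [4, 6]
unit clause [5] forces x5=T; simplify:
  satisfied 3 clause(s); 2 remain; assigned so far: [4, 5, 6]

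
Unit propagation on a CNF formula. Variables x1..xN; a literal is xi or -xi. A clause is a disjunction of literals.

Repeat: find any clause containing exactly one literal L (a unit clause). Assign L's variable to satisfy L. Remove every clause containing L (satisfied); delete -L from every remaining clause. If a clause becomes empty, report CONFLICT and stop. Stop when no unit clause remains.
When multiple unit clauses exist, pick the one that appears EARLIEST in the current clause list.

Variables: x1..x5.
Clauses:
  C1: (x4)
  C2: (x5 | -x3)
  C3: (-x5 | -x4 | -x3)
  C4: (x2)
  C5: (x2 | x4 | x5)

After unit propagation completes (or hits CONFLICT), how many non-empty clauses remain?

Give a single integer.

Answer: 2

Derivation:
unit clause [4] forces x4=T; simplify:
  drop -4 from [-5, -4, -3] -> [-5, -3]
  satisfied 2 clause(s); 3 remain; assigned so far: [4]
unit clause [2] forces x2=T; simplify:
  satisfied 1 clause(s); 2 remain; assigned so far: [2, 4]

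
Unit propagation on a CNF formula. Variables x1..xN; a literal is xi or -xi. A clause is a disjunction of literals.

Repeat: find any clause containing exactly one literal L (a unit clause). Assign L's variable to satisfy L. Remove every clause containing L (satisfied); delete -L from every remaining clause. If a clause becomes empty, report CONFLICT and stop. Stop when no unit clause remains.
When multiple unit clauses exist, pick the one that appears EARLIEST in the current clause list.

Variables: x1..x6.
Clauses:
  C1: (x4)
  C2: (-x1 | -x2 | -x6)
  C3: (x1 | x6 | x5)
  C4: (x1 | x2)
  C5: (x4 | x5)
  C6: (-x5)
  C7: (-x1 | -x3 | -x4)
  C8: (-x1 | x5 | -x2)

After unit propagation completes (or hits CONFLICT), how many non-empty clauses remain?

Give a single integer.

Answer: 5

Derivation:
unit clause [4] forces x4=T; simplify:
  drop -4 from [-1, -3, -4] -> [-1, -3]
  satisfied 2 clause(s); 6 remain; assigned so far: [4]
unit clause [-5] forces x5=F; simplify:
  drop 5 from [1, 6, 5] -> [1, 6]
  drop 5 from [-1, 5, -2] -> [-1, -2]
  satisfied 1 clause(s); 5 remain; assigned so far: [4, 5]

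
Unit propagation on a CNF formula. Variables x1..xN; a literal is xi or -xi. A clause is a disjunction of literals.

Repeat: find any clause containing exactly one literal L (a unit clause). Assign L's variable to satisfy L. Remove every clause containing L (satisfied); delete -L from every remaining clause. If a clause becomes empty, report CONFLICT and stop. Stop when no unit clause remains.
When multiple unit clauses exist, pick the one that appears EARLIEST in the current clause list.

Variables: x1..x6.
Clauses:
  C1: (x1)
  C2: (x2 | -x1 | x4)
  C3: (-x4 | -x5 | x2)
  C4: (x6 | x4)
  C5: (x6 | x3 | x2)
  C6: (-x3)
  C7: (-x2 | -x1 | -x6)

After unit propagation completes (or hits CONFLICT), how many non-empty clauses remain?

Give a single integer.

unit clause [1] forces x1=T; simplify:
  drop -1 from [2, -1, 4] -> [2, 4]
  drop -1 from [-2, -1, -6] -> [-2, -6]
  satisfied 1 clause(s); 6 remain; assigned so far: [1]
unit clause [-3] forces x3=F; simplify:
  drop 3 from [6, 3, 2] -> [6, 2]
  satisfied 1 clause(s); 5 remain; assigned so far: [1, 3]

Answer: 5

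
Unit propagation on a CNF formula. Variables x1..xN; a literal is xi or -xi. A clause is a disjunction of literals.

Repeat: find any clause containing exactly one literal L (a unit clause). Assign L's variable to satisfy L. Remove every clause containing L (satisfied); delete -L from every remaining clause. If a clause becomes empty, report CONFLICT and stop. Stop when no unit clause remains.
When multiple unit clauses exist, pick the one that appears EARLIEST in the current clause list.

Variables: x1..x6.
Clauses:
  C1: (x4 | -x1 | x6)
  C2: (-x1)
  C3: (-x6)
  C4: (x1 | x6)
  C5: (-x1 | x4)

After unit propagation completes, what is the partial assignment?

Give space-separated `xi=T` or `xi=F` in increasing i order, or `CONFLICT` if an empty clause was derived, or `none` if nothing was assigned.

unit clause [-1] forces x1=F; simplify:
  drop 1 from [1, 6] -> [6]
  satisfied 3 clause(s); 2 remain; assigned so far: [1]
unit clause [-6] forces x6=F; simplify:
  drop 6 from [6] -> [] (empty!)
  satisfied 1 clause(s); 1 remain; assigned so far: [1, 6]
CONFLICT (empty clause)

Answer: CONFLICT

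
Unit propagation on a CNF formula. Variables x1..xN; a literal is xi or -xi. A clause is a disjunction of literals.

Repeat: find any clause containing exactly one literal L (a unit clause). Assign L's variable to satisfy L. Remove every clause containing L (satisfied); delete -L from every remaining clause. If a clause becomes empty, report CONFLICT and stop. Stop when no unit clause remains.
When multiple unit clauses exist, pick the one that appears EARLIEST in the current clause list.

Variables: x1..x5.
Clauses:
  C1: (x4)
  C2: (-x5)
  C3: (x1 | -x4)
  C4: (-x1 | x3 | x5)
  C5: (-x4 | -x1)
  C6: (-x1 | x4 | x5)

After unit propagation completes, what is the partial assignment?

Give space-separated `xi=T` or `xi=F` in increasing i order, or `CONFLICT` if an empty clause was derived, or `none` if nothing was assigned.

Answer: CONFLICT

Derivation:
unit clause [4] forces x4=T; simplify:
  drop -4 from [1, -4] -> [1]
  drop -4 from [-4, -1] -> [-1]
  satisfied 2 clause(s); 4 remain; assigned so far: [4]
unit clause [-5] forces x5=F; simplify:
  drop 5 from [-1, 3, 5] -> [-1, 3]
  satisfied 1 clause(s); 3 remain; assigned so far: [4, 5]
unit clause [1] forces x1=T; simplify:
  drop -1 from [-1, 3] -> [3]
  drop -1 from [-1] -> [] (empty!)
  satisfied 1 clause(s); 2 remain; assigned so far: [1, 4, 5]
CONFLICT (empty clause)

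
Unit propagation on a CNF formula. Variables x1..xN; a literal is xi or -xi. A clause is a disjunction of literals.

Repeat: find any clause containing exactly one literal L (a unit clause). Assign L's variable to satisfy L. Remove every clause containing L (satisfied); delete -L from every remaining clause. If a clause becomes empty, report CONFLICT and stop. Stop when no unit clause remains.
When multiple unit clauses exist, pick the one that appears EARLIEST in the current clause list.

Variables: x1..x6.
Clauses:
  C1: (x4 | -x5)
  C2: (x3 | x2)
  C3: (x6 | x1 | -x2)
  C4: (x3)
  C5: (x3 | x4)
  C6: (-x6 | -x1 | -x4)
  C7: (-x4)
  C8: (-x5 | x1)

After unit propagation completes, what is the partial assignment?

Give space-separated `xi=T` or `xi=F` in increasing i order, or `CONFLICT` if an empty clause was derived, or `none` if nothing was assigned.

unit clause [3] forces x3=T; simplify:
  satisfied 3 clause(s); 5 remain; assigned so far: [3]
unit clause [-4] forces x4=F; simplify:
  drop 4 from [4, -5] -> [-5]
  satisfied 2 clause(s); 3 remain; assigned so far: [3, 4]
unit clause [-5] forces x5=F; simplify:
  satisfied 2 clause(s); 1 remain; assigned so far: [3, 4, 5]

Answer: x3=T x4=F x5=F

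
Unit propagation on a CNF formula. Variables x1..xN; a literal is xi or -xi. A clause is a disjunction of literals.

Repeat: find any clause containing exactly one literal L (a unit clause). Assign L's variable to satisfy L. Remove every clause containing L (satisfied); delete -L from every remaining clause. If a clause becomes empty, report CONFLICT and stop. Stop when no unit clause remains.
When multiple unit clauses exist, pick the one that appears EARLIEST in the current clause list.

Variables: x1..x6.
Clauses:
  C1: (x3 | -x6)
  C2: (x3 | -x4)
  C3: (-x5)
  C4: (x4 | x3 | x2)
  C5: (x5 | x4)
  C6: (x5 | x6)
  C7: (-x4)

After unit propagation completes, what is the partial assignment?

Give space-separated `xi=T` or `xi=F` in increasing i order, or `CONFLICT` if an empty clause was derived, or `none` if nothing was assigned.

unit clause [-5] forces x5=F; simplify:
  drop 5 from [5, 4] -> [4]
  drop 5 from [5, 6] -> [6]
  satisfied 1 clause(s); 6 remain; assigned so far: [5]
unit clause [4] forces x4=T; simplify:
  drop -4 from [3, -4] -> [3]
  drop -4 from [-4] -> [] (empty!)
  satisfied 2 clause(s); 4 remain; assigned so far: [4, 5]
CONFLICT (empty clause)

Answer: CONFLICT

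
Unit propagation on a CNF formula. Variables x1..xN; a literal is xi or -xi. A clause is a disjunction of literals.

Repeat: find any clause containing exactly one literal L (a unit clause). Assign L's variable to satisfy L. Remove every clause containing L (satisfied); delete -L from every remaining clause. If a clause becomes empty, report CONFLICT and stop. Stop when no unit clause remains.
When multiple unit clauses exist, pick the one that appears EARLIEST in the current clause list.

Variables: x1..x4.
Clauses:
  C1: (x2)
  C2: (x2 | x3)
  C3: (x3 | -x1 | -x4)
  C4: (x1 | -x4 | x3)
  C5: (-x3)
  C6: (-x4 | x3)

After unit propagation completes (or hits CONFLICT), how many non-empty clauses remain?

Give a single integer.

Answer: 0

Derivation:
unit clause [2] forces x2=T; simplify:
  satisfied 2 clause(s); 4 remain; assigned so far: [2]
unit clause [-3] forces x3=F; simplify:
  drop 3 from [3, -1, -4] -> [-1, -4]
  drop 3 from [1, -4, 3] -> [1, -4]
  drop 3 from [-4, 3] -> [-4]
  satisfied 1 clause(s); 3 remain; assigned so far: [2, 3]
unit clause [-4] forces x4=F; simplify:
  satisfied 3 clause(s); 0 remain; assigned so far: [2, 3, 4]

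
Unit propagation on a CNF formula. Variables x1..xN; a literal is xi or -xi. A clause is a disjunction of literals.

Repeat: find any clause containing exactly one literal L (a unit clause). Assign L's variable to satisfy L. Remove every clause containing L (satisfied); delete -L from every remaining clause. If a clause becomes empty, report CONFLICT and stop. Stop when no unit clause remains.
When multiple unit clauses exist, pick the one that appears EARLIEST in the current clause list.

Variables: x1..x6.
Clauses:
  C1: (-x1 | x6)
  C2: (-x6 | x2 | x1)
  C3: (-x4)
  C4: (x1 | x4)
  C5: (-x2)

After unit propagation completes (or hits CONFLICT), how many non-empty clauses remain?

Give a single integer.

Answer: 0

Derivation:
unit clause [-4] forces x4=F; simplify:
  drop 4 from [1, 4] -> [1]
  satisfied 1 clause(s); 4 remain; assigned so far: [4]
unit clause [1] forces x1=T; simplify:
  drop -1 from [-1, 6] -> [6]
  satisfied 2 clause(s); 2 remain; assigned so far: [1, 4]
unit clause [6] forces x6=T; simplify:
  satisfied 1 clause(s); 1 remain; assigned so far: [1, 4, 6]
unit clause [-2] forces x2=F; simplify:
  satisfied 1 clause(s); 0 remain; assigned so far: [1, 2, 4, 6]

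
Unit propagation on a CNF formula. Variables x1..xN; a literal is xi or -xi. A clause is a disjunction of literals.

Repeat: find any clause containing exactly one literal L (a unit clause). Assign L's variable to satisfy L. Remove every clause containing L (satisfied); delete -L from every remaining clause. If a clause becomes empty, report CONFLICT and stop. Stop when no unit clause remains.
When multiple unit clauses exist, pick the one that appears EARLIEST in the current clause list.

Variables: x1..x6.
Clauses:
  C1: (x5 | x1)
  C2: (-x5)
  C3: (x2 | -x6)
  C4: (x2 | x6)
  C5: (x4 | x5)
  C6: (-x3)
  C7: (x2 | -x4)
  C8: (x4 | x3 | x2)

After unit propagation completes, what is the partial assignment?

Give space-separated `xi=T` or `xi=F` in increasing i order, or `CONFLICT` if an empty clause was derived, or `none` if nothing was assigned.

unit clause [-5] forces x5=F; simplify:
  drop 5 from [5, 1] -> [1]
  drop 5 from [4, 5] -> [4]
  satisfied 1 clause(s); 7 remain; assigned so far: [5]
unit clause [1] forces x1=T; simplify:
  satisfied 1 clause(s); 6 remain; assigned so far: [1, 5]
unit clause [4] forces x4=T; simplify:
  drop -4 from [2, -4] -> [2]
  satisfied 2 clause(s); 4 remain; assigned so far: [1, 4, 5]
unit clause [-3] forces x3=F; simplify:
  satisfied 1 clause(s); 3 remain; assigned so far: [1, 3, 4, 5]
unit clause [2] forces x2=T; simplify:
  satisfied 3 clause(s); 0 remain; assigned so far: [1, 2, 3, 4, 5]

Answer: x1=T x2=T x3=F x4=T x5=F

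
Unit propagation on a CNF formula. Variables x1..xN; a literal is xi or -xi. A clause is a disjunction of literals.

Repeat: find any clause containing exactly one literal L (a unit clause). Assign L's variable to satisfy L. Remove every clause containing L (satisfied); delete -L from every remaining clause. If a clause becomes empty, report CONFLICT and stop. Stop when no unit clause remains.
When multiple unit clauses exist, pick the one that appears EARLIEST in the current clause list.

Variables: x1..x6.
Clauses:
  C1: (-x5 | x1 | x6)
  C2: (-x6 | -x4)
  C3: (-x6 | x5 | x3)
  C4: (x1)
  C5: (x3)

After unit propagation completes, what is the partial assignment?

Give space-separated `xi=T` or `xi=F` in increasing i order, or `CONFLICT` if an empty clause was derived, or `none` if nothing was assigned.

unit clause [1] forces x1=T; simplify:
  satisfied 2 clause(s); 3 remain; assigned so far: [1]
unit clause [3] forces x3=T; simplify:
  satisfied 2 clause(s); 1 remain; assigned so far: [1, 3]

Answer: x1=T x3=T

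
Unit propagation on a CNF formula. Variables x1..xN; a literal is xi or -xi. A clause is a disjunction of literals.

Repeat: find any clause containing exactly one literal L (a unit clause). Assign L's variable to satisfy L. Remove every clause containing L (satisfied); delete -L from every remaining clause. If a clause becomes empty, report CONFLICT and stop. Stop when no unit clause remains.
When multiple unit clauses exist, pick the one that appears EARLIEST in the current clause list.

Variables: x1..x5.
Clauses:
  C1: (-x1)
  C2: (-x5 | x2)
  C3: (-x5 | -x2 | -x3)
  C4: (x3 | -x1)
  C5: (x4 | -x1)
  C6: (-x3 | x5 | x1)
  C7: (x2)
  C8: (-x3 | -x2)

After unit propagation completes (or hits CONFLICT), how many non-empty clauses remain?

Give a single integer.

Answer: 0

Derivation:
unit clause [-1] forces x1=F; simplify:
  drop 1 from [-3, 5, 1] -> [-3, 5]
  satisfied 3 clause(s); 5 remain; assigned so far: [1]
unit clause [2] forces x2=T; simplify:
  drop -2 from [-5, -2, -3] -> [-5, -3]
  drop -2 from [-3, -2] -> [-3]
  satisfied 2 clause(s); 3 remain; assigned so far: [1, 2]
unit clause [-3] forces x3=F; simplify:
  satisfied 3 clause(s); 0 remain; assigned so far: [1, 2, 3]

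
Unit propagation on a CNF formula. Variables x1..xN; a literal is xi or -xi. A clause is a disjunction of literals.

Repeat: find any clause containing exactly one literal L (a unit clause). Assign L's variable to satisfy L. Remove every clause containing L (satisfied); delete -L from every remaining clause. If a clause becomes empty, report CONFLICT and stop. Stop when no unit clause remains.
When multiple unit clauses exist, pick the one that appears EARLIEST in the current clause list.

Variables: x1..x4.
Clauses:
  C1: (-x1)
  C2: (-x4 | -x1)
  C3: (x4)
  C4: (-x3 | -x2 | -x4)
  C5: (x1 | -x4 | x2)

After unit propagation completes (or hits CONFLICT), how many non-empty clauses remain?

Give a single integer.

Answer: 0

Derivation:
unit clause [-1] forces x1=F; simplify:
  drop 1 from [1, -4, 2] -> [-4, 2]
  satisfied 2 clause(s); 3 remain; assigned so far: [1]
unit clause [4] forces x4=T; simplify:
  drop -4 from [-3, -2, -4] -> [-3, -2]
  drop -4 from [-4, 2] -> [2]
  satisfied 1 clause(s); 2 remain; assigned so far: [1, 4]
unit clause [2] forces x2=T; simplify:
  drop -2 from [-3, -2] -> [-3]
  satisfied 1 clause(s); 1 remain; assigned so far: [1, 2, 4]
unit clause [-3] forces x3=F; simplify:
  satisfied 1 clause(s); 0 remain; assigned so far: [1, 2, 3, 4]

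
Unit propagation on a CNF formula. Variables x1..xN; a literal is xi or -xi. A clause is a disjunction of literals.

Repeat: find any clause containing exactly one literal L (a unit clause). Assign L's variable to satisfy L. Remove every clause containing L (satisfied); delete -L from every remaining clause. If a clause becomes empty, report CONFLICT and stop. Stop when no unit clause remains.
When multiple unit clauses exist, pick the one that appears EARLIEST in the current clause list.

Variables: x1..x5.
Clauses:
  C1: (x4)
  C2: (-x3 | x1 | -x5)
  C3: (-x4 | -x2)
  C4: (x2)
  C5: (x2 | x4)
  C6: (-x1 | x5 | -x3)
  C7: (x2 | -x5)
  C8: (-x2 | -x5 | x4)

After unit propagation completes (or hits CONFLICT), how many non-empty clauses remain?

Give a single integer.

Answer: 3

Derivation:
unit clause [4] forces x4=T; simplify:
  drop -4 from [-4, -2] -> [-2]
  satisfied 3 clause(s); 5 remain; assigned so far: [4]
unit clause [-2] forces x2=F; simplify:
  drop 2 from [2] -> [] (empty!)
  drop 2 from [2, -5] -> [-5]
  satisfied 1 clause(s); 4 remain; assigned so far: [2, 4]
CONFLICT (empty clause)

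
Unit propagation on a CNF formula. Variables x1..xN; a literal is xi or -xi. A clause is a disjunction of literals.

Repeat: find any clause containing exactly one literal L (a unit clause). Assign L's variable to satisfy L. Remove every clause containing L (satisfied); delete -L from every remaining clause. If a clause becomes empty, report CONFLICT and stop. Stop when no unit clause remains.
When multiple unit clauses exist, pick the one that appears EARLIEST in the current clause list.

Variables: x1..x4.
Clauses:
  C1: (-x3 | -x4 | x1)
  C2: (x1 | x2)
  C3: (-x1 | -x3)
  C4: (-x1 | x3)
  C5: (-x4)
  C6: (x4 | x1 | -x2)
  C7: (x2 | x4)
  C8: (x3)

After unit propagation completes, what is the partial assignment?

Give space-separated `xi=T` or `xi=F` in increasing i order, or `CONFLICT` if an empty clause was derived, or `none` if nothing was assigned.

unit clause [-4] forces x4=F; simplify:
  drop 4 from [4, 1, -2] -> [1, -2]
  drop 4 from [2, 4] -> [2]
  satisfied 2 clause(s); 6 remain; assigned so far: [4]
unit clause [2] forces x2=T; simplify:
  drop -2 from [1, -2] -> [1]
  satisfied 2 clause(s); 4 remain; assigned so far: [2, 4]
unit clause [1] forces x1=T; simplify:
  drop -1 from [-1, -3] -> [-3]
  drop -1 from [-1, 3] -> [3]
  satisfied 1 clause(s); 3 remain; assigned so far: [1, 2, 4]
unit clause [-3] forces x3=F; simplify:
  drop 3 from [3] -> [] (empty!)
  drop 3 from [3] -> [] (empty!)
  satisfied 1 clause(s); 2 remain; assigned so far: [1, 2, 3, 4]
CONFLICT (empty clause)

Answer: CONFLICT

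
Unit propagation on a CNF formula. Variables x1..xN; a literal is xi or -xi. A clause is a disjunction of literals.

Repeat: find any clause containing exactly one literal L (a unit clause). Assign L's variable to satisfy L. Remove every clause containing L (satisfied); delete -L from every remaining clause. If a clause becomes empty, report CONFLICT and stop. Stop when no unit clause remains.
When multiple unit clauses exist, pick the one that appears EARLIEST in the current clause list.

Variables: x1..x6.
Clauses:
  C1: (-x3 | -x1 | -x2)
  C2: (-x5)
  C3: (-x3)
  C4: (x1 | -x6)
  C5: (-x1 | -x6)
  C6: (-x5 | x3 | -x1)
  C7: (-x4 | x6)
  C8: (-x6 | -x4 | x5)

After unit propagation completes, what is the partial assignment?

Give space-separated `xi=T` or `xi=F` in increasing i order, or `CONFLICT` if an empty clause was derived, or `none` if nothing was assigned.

Answer: x3=F x5=F

Derivation:
unit clause [-5] forces x5=F; simplify:
  drop 5 from [-6, -4, 5] -> [-6, -4]
  satisfied 2 clause(s); 6 remain; assigned so far: [5]
unit clause [-3] forces x3=F; simplify:
  satisfied 2 clause(s); 4 remain; assigned so far: [3, 5]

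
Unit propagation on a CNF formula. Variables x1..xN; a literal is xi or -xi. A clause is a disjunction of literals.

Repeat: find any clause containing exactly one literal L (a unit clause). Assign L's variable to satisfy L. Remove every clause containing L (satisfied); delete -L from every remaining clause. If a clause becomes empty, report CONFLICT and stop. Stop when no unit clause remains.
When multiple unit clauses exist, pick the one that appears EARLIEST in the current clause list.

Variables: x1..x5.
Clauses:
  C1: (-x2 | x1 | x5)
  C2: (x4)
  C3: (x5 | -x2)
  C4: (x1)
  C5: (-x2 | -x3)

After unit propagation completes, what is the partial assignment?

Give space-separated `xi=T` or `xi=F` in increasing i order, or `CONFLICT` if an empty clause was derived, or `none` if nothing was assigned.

Answer: x1=T x4=T

Derivation:
unit clause [4] forces x4=T; simplify:
  satisfied 1 clause(s); 4 remain; assigned so far: [4]
unit clause [1] forces x1=T; simplify:
  satisfied 2 clause(s); 2 remain; assigned so far: [1, 4]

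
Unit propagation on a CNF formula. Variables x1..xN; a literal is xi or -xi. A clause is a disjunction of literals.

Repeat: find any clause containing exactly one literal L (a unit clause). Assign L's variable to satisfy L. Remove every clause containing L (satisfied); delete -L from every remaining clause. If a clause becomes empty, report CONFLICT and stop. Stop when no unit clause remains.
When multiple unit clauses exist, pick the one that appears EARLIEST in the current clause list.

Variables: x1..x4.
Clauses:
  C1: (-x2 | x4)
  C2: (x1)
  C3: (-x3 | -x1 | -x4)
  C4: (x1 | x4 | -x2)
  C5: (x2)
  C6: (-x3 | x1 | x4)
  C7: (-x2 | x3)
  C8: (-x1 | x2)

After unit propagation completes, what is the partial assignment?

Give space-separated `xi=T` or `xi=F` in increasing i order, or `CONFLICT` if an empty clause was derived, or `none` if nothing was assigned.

Answer: CONFLICT

Derivation:
unit clause [1] forces x1=T; simplify:
  drop -1 from [-3, -1, -4] -> [-3, -4]
  drop -1 from [-1, 2] -> [2]
  satisfied 3 clause(s); 5 remain; assigned so far: [1]
unit clause [2] forces x2=T; simplify:
  drop -2 from [-2, 4] -> [4]
  drop -2 from [-2, 3] -> [3]
  satisfied 2 clause(s); 3 remain; assigned so far: [1, 2]
unit clause [4] forces x4=T; simplify:
  drop -4 from [-3, -4] -> [-3]
  satisfied 1 clause(s); 2 remain; assigned so far: [1, 2, 4]
unit clause [-3] forces x3=F; simplify:
  drop 3 from [3] -> [] (empty!)
  satisfied 1 clause(s); 1 remain; assigned so far: [1, 2, 3, 4]
CONFLICT (empty clause)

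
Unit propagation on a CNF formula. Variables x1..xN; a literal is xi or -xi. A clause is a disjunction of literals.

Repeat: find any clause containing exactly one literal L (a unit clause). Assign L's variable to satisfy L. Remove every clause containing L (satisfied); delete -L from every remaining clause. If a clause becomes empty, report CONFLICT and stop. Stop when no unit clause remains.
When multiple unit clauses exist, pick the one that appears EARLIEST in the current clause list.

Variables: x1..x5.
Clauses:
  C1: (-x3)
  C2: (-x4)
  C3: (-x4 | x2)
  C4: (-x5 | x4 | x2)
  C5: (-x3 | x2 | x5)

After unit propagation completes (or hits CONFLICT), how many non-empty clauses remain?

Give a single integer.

unit clause [-3] forces x3=F; simplify:
  satisfied 2 clause(s); 3 remain; assigned so far: [3]
unit clause [-4] forces x4=F; simplify:
  drop 4 from [-5, 4, 2] -> [-5, 2]
  satisfied 2 clause(s); 1 remain; assigned so far: [3, 4]

Answer: 1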